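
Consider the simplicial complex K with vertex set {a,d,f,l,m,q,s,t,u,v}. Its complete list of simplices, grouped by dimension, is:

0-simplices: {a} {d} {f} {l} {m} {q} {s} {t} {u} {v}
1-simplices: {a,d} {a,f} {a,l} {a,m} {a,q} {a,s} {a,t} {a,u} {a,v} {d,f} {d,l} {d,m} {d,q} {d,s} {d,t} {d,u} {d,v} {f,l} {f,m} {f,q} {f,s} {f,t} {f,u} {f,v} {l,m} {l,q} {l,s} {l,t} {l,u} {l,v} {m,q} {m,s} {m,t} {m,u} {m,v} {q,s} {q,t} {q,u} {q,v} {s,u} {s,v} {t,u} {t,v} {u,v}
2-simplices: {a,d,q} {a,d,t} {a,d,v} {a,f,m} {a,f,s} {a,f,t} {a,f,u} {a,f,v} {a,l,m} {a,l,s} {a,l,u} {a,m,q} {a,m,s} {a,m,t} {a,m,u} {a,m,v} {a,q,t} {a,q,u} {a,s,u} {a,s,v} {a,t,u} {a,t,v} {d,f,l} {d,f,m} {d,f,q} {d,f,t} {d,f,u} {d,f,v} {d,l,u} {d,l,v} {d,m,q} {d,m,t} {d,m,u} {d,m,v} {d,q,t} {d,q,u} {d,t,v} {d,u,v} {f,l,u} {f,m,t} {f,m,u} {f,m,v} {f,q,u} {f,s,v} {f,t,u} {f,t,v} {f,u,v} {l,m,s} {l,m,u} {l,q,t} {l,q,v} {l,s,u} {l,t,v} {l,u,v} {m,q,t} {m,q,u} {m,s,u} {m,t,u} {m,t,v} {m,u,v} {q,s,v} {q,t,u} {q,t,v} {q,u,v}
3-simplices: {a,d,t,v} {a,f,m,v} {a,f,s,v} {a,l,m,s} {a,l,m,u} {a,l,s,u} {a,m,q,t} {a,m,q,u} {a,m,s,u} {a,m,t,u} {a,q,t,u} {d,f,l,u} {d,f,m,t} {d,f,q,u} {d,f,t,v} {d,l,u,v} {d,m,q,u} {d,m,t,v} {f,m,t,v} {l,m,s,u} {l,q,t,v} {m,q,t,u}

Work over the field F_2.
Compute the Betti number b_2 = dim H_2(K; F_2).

n_0=10 n_1=44 n_2=64 n_3=22  [Z2]
∂1: piv[ad,af,al,am,aq,as,at,au,av] rk=9  ker:df,dl,dm,dq,ds,dt,du,dv,fl,fm,fq,fs,ft,fu,fv,lm,lq,ls,lt,lu,lv,mq,ms,mt,mu,mv,qs,qt,qu,qv,su,sv,tu,tv,uv
∂2: piv[adq,adt,adv,afm,afs,aft,afu,afv,alm,als,alu,amq,ams,amt,amu,amv,aqt,aqu,asu,asv,atu,atv,dfl,dfm,dfq,dft,dfu,dlu,dlv,duv,lqt,lqv,ltv,qsv] rk=34  ker:dfv,dmq,dmt,dmu,dmv,dqt,dqu,dtv,flu,fmt,fmu,fmv,fqu,fsv,ftu,ftv,fuv,lms,lmu,lsu,luv,mqt,mqu,msu,mtu,mtv,muv,qtu,qtv,quv
∂3: piv[adtv,afmv,afsv,alms,almu,alsu,amqt,amqu,amsu,amtu,aqtu,dflu,dfmt,dfqu,dftv,dluv,dmqu,dmtv,fmtv,lqtv] rk=20  ker:lmsu,mqtu
b_2=(64−34)−20=10

b_2=10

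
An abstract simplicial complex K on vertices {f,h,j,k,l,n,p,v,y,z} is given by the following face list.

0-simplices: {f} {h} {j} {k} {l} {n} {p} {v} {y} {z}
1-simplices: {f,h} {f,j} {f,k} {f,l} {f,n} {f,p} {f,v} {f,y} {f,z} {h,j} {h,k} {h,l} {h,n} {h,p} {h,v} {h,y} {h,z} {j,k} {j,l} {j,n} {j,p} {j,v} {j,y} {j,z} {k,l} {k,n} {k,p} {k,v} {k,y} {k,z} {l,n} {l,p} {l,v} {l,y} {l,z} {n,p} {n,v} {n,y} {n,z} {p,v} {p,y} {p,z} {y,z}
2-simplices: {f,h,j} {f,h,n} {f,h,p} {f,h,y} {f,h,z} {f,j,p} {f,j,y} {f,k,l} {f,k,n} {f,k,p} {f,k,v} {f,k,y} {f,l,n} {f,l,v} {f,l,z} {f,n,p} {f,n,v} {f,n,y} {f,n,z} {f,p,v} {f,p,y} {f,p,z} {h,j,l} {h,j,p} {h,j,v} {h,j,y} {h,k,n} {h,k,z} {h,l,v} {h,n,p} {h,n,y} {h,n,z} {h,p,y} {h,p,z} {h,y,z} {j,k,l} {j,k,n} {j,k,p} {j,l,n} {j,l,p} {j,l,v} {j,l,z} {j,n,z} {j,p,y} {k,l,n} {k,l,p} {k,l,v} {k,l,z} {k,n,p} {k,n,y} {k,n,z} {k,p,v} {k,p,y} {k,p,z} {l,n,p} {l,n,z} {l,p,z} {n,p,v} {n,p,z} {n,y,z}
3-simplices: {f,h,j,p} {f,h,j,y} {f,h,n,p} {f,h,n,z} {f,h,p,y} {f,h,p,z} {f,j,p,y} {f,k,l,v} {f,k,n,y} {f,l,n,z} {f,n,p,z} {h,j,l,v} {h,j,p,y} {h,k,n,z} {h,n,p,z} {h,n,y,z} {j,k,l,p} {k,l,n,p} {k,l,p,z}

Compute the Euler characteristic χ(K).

n_0=10 n_1=43 n_2=60 n_3=19
χ=+10−43+60−19=8

χ(K)=8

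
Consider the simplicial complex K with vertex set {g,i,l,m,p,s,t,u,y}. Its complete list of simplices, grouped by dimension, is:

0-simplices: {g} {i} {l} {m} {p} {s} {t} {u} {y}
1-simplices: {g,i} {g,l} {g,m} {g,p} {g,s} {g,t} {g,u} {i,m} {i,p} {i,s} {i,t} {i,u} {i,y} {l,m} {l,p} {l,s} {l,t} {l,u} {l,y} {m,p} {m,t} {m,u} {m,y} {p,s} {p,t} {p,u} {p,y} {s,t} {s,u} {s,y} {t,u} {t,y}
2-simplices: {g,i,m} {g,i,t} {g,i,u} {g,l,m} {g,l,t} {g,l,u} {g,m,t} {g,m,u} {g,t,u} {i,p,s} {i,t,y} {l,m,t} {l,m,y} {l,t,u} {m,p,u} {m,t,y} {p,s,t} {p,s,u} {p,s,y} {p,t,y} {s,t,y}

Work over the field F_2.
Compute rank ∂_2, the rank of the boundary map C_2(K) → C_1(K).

rank∂_2=18

n_0=9 n_1=32 n_2=21  [Z2]
∂1: piv[gi,gl,gm,gp,gs,gt,gu,iy] rk=8  ker:im,ip,is,it,iu,lm,lp,ls,lt,lu,ly,mp,mt,mu,my,ps,pt,pu,py,st,su,sy,tu,ty
∂2: piv[gim,git,giu,glm,glt,glu,gmt,gmu,gtu,ips,ity,lmy,mpu,mty,pst,psu,psy,pty] rk=18  ker:lmt,ltu,sty
rk∂_2=18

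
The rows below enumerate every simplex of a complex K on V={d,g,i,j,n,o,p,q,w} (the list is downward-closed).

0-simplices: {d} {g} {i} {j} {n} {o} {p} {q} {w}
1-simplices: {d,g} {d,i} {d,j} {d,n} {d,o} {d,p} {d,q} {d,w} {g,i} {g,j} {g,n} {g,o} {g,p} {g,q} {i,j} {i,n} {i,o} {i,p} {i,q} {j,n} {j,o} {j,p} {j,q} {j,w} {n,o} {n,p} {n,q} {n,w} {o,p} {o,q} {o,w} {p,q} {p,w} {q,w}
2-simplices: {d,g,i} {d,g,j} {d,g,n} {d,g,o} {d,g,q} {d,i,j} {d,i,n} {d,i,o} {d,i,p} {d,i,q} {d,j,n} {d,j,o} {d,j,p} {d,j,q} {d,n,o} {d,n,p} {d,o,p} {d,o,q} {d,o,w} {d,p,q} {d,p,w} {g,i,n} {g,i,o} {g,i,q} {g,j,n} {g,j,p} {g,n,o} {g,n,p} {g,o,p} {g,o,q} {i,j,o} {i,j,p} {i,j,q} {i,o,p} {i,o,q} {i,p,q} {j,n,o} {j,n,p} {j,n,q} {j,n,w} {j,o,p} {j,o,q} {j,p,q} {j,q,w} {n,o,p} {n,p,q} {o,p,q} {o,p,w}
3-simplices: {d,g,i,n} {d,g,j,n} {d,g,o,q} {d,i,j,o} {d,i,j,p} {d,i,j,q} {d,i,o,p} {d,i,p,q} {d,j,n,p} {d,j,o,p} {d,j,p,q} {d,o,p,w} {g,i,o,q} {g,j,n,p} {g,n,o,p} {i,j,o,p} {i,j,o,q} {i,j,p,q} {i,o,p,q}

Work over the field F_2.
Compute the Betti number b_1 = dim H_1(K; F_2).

b_1=1

n_0=9 n_1=34 n_2=48 n_3=19  [Z2]
∂1: piv[dg,di,dj,dn,do,dp,dq,dw] rk=8  ker:gi,gj,gn,go,gp,gq,ij,in,io,ip,iq,jn,jo,jp,jq,jw,no,np,nq,nw,op,oq,ow,pq,pw,qw
∂2: piv[dgi,dgj,dgn,dgo,dgq,dij,din,dio,dip,diq,djn,djo,djp,djq,dno,dnp,dop,doq,dow,dpq,dpw,gjp,jnq,jnw,jqw] rk=25  ker:gin,gio,giq,gjn,gno,gnp,gop,goq,ijo,ijp,ijq,iop,ioq,ipq,jno,jnp,jop,joq,jpq,nop,npq,opq,opw
∂3: piv[dgin,dgjn,dgoq,dijo,dijp,dijq,diop,dipq,djnp,djop,djpq,dopw,gioq,gjnp,gnop,ijoq,iopq] rk=17  ker:ijop,ijpq
b_1=(34−8)−25=1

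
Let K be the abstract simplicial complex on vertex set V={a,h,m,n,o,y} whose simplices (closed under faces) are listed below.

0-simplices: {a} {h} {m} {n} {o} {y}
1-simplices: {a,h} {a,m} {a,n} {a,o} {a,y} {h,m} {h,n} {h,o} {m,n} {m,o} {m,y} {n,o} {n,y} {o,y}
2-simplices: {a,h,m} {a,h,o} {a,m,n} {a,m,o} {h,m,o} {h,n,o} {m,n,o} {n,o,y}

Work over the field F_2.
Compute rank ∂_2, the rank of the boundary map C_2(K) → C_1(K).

rank∂_2=7

n_0=6 n_1=14 n_2=8  [Z2]
∂1: piv[ah,am,an,ao,ay] rk=5  ker:hm,hn,ho,mn,mo,my,no,ny,oy
∂2: piv[ahm,aho,amn,amo,hno,mno,noy] rk=7  ker:hmo
rk∂_2=7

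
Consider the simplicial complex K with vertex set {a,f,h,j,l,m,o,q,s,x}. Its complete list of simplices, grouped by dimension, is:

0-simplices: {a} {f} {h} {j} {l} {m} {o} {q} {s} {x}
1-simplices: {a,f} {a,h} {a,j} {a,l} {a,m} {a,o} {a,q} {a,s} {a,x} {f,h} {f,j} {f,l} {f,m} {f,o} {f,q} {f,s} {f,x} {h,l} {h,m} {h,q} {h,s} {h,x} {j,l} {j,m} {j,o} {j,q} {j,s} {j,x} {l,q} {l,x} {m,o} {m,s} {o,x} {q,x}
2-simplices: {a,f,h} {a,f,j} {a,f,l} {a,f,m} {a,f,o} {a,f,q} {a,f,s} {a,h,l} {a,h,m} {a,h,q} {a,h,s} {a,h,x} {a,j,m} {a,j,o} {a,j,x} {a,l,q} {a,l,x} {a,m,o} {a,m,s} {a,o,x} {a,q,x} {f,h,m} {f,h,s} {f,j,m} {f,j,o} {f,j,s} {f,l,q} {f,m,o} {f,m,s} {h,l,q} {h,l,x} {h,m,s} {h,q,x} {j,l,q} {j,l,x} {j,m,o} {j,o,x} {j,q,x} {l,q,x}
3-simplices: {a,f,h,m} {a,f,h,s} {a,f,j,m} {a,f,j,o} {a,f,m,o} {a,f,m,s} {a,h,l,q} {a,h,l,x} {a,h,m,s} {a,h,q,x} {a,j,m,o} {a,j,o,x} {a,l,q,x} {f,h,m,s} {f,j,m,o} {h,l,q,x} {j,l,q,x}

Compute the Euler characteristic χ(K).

n_0=10 n_1=34 n_2=39 n_3=17
χ=+10−34+39−17=-2

χ(K)=-2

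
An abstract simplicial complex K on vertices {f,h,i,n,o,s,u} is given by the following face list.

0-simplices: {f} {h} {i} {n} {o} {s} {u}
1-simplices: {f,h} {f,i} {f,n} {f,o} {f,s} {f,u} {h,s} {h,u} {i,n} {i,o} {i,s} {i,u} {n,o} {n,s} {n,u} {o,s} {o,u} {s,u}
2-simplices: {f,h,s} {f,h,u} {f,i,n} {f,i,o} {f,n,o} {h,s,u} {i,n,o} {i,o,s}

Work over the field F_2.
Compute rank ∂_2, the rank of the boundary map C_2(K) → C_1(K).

rank∂_2=7

n_0=7 n_1=18 n_2=8  [Z2]
∂1: piv[fh,fi,fn,fo,fs,fu] rk=6  ker:hs,hu,in,io,is,iu,no,ns,nu,os,ou,su
∂2: piv[fhs,fhu,fin,fio,fno,hsu,ios] rk=7  ker:ino
rk∂_2=7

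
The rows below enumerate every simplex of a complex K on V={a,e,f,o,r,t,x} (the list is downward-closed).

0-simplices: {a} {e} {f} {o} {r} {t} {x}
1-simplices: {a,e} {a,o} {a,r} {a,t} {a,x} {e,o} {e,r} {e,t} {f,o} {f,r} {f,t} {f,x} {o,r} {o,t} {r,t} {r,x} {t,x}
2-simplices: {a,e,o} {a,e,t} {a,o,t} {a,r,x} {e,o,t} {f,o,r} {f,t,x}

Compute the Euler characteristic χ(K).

χ(K)=-3

n_0=7 n_1=17 n_2=7
χ=+7−17+7=-3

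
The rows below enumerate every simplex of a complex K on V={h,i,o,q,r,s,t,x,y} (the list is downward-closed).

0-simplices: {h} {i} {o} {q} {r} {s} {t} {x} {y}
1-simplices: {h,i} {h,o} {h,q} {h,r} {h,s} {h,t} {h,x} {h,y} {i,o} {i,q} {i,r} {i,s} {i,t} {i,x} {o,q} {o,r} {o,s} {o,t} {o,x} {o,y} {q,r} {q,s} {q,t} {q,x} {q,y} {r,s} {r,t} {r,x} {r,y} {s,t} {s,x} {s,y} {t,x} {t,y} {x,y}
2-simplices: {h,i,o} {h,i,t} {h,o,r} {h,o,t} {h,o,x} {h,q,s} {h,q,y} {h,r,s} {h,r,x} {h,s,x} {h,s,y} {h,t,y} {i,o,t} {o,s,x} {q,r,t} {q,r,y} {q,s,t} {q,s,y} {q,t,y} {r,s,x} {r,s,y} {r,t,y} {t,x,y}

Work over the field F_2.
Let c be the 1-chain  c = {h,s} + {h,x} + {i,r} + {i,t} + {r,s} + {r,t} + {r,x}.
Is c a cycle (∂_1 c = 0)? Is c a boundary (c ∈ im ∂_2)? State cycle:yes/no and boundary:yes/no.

cycle:yes boundary:no

n_0=9 n_1=35 n_2=23  [Z2]
∂1: piv[hi,ho,hq,hr,hs,ht,hx,hy] rk=8  ker:io,iq,ir,is,it,ix,oq,or,os,ot,ox,oy,qr,qs,qt,qx,qy,rs,rt,rx,ry,st,sx,sy,tx,ty,xy
∂2: piv[hio,hit,hor,hot,hox,hqs,hqy,hrs,hrx,hsx,hsy,hty,osx,qrt,qry,qst,qty,rsy,txy] rk=19  ker:iot,qsy,rsx,rty
∂1c = 0
c vs im∂2: residual ≠ 0 ⇒ not boundary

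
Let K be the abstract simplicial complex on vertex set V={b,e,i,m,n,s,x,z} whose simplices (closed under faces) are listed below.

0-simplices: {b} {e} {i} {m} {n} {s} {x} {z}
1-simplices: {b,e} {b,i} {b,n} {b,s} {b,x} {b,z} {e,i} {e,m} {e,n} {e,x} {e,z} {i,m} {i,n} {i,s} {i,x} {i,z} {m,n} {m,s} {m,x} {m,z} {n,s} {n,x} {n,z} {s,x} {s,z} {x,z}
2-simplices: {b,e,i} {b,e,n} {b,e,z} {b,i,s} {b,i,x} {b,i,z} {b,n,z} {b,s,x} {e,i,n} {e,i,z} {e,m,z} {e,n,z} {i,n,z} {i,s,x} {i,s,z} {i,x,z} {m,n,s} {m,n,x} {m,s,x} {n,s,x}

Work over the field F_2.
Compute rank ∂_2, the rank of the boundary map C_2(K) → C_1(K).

n_0=8 n_1=26 n_2=20  [Z2]
∂1: piv[be,bi,bn,bs,bx,bz,em] rk=7  ker:ei,en,ex,ez,im,in,is,ix,iz,mn,ms,mx,mz,ns,nx,nz,sx,sz,xz
∂2: piv[bei,ben,bez,bis,bix,biz,bnz,bsx,ein,emz,isz,ixz,mns,mnx,msx] rk=15  ker:eiz,enz,inz,isx,nsx
rk∂_2=15

rank∂_2=15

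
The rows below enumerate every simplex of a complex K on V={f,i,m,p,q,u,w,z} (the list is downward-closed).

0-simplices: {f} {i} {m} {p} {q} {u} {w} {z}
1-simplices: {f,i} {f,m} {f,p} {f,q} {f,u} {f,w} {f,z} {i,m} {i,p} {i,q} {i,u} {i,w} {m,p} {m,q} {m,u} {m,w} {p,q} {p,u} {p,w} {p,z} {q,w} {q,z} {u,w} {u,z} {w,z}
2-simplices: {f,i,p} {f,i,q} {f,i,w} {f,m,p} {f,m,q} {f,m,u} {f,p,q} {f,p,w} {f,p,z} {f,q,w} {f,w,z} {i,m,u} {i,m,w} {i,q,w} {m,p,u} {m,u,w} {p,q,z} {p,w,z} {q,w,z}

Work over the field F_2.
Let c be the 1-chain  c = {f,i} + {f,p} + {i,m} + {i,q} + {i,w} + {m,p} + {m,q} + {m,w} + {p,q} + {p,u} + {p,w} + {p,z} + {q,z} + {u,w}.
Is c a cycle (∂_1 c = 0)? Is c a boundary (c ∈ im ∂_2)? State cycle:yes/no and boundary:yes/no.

cycle:yes boundary:no

n_0=8 n_1=25 n_2=19  [Z2]
∂1: piv[fi,fm,fp,fq,fu,fw,fz] rk=7  ker:im,ip,iq,iu,iw,mp,mq,mu,mw,pq,pu,pw,pz,qw,qz,uw,uz,wz
∂2: piv[fip,fiq,fiw,fmp,fmq,fmu,fpq,fpw,fpz,fqw,fwz,imu,imw,mpu,muw,pqz] rk=16  ker:iqw,pwz,qwz
∂1c = 0
c vs im∂2: residual ≠ 0 ⇒ not boundary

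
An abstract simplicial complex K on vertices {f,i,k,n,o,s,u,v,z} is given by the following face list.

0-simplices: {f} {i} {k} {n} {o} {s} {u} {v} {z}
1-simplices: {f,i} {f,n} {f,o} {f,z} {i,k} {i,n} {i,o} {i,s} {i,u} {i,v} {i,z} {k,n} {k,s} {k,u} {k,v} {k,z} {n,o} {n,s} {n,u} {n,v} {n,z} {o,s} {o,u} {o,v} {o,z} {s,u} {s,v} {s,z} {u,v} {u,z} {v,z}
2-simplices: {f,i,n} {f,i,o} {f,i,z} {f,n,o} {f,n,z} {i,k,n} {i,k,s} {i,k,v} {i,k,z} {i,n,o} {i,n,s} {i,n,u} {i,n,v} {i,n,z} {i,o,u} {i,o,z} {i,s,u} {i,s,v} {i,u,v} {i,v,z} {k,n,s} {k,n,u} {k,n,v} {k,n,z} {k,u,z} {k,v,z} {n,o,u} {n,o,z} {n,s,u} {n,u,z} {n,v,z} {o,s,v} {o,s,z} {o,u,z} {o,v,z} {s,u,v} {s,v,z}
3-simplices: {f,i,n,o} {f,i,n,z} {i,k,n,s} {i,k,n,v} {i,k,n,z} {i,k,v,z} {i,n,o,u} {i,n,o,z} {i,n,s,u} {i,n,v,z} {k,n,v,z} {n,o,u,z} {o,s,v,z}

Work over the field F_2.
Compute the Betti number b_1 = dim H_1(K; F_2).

n_0=9 n_1=31 n_2=37 n_3=13  [Z2]
∂1: piv[fi,fn,fo,fz,ik,is,iu,iv] rk=8  ker:in,io,iz,kn,ks,ku,kv,kz,no,ns,nu,nv,nz,os,ou,ov,oz,su,sv,sz,uv,uz,vz
∂2: piv[fin,fio,fiz,fno,fnz,ikn,iks,ikv,ikz,ins,inu,inv,iou,ioz,isu,isv,iuv,ivz,knu,kuz,osv,osz,ovz] rk=23  ker:ino,inz,kns,knv,knz,kvz,nou,noz,nsu,nuz,nvz,ouz,suv,svz
∂3: piv[fino,finz,ikns,iknv,iknz,ikvz,inou,inoz,insu,invz,nouz,osvz] rk=12  ker:knvz
b_1=(31−8)−23=0

b_1=0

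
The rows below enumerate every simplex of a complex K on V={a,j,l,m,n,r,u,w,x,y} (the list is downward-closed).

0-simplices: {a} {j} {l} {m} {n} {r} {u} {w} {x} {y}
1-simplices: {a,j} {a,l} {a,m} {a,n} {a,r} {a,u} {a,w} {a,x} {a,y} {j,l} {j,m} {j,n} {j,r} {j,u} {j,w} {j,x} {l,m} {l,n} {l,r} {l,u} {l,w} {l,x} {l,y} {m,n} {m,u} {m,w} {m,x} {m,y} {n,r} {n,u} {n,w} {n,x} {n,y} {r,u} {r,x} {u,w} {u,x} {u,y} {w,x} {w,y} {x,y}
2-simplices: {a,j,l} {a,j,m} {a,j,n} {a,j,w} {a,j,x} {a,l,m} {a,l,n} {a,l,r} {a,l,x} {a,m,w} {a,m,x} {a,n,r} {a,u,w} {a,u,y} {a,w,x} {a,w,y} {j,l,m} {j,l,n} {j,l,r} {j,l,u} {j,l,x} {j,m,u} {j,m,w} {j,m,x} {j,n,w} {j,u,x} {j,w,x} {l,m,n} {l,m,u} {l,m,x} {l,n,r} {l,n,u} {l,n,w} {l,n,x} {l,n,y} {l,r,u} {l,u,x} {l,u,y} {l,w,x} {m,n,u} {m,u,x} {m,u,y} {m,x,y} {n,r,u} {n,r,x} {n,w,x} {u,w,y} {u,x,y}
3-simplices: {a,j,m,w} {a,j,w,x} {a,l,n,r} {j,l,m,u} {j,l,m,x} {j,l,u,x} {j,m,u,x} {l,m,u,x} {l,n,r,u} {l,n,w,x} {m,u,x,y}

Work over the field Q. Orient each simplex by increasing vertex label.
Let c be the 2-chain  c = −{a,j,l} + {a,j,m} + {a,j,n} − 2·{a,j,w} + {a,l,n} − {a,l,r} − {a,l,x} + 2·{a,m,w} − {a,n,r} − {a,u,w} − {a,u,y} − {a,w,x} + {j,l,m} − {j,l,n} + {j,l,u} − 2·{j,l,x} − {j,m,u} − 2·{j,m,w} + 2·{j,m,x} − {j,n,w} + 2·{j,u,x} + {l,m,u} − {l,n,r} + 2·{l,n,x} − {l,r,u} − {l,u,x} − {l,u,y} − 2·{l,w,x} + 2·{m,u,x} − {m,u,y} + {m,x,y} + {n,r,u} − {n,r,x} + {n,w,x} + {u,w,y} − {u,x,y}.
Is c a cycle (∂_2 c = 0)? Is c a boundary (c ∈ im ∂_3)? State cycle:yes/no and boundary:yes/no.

n_0=10 n_1=41 n_2=48 n_3=11  [Q]
∂1: piv[aj,al,am,an,ar,au,aw,ax,ay] rk=9  ker:jl,jm,jn,jr,ju,jw,jx,lm,ln,lr,lu,lw,lx,ly,mn,mu,mw,mx,my,nr,nu,nw,nx,ny,ru,rx,uw,ux,uy,wx,wy,xy
∂2: piv[ajl,ajm,ajn,ajw,ajx,alm,aln,alr,alx,amw,amx,anr,auw,auy,awx,awy,jlr,jlu,jmu,jnw,jux,lmn,lnu,lnw,lnx,lny,lru,luy,muy,mxy,nrx] rk=31  ker:jlm,jln,jlx,jmw,jmx,jwx,lmu,lmx,lnr,lux,lwx,mnu,mux,nru,nwx,uwy,uxy
∂3: piv[ajmw,ajwx,alnr,jlmu,jlmx,jlux,jmux,lnru,lnwx,muxy] rk=10  ker:lmux
∂2c = −{a,j} + {a,m} − 3·{a,n} + 2·{a,r} − 2·{a,u} + 2·{a,x} + {a,y} − 2·{j,l} − {j,m} + {j,n} + 2·{j,u} + {j,w} − 2·{j,x} + 2·{l,m} + {l,n} − {l,r} − {l,u} − 2·{l,w} − 2·{l,x} + {l,y} + {m,u} + {m,x} − 2·{n,r} − {n,u} + 2·{n,x} − {r,x} + 2·{u,x} − 3·{u,y} − 2·{w,x} + {w,y}

cycle:no boundary:no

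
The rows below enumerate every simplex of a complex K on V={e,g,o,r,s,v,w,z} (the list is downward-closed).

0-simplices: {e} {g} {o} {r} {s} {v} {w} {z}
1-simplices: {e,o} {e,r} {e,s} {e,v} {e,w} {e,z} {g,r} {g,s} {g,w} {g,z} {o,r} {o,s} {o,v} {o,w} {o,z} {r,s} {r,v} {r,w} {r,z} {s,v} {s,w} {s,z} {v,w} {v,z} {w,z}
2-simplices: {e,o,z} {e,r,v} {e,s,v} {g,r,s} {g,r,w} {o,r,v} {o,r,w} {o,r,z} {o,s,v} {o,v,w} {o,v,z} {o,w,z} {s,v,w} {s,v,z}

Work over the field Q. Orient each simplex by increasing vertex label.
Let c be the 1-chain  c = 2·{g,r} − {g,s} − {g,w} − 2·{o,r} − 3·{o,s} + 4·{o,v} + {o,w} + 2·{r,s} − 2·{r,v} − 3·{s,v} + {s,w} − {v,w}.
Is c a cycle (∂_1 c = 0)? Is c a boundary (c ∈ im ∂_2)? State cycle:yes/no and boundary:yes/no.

n_0=8 n_1=25 n_2=14  [Q]
∂1: piv[eo,er,es,ev,ew,ez,gr] rk=7  ker:gs,gw,gz,or,os,ov,ow,oz,rs,rv,rw,rz,sv,sw,sz,vw,vz,wz
∂2: piv[eoz,erv,esv,grs,grw,orv,orw,orz,osv,ovw,ovz,owz,svw,svz] rk=14
∂1c = 0
c vs im∂2: residual ≠ 0 ⇒ not boundary

cycle:yes boundary:no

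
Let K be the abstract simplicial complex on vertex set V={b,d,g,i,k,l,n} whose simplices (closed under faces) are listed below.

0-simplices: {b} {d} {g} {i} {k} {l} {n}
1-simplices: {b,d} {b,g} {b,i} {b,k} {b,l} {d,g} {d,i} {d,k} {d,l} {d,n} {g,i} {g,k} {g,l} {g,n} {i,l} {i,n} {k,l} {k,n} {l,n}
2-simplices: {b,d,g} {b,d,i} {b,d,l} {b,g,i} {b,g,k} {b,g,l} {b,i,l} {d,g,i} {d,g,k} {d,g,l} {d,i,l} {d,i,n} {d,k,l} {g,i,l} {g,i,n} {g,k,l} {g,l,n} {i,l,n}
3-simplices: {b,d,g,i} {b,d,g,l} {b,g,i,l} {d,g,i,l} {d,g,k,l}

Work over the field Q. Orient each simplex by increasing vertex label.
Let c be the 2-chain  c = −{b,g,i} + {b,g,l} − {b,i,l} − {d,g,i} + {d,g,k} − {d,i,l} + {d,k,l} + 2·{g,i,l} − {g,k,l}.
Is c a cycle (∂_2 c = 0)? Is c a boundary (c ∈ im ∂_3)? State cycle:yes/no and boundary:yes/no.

cycle:yes boundary:yes

n_0=7 n_1=19 n_2=18 n_3=5  [Q]
∂1: piv[bd,bg,bi,bk,bl,dn] rk=6  ker:dg,di,dk,dl,gi,gk,gl,gn,il,in,kl,kn,ln
∂2: piv[bdg,bdi,bdl,bgi,bgk,bgl,bil,dgk,din,dkl,gin,gln] rk=12  ker:dgi,dgl,dil,gil,gkl,iln
∂3: piv[bdgi,bdgl,bgil,dgil,dgkl] rk=5
∂2c = 0
c vs im∂3: reduces to 0 ⇒ boundary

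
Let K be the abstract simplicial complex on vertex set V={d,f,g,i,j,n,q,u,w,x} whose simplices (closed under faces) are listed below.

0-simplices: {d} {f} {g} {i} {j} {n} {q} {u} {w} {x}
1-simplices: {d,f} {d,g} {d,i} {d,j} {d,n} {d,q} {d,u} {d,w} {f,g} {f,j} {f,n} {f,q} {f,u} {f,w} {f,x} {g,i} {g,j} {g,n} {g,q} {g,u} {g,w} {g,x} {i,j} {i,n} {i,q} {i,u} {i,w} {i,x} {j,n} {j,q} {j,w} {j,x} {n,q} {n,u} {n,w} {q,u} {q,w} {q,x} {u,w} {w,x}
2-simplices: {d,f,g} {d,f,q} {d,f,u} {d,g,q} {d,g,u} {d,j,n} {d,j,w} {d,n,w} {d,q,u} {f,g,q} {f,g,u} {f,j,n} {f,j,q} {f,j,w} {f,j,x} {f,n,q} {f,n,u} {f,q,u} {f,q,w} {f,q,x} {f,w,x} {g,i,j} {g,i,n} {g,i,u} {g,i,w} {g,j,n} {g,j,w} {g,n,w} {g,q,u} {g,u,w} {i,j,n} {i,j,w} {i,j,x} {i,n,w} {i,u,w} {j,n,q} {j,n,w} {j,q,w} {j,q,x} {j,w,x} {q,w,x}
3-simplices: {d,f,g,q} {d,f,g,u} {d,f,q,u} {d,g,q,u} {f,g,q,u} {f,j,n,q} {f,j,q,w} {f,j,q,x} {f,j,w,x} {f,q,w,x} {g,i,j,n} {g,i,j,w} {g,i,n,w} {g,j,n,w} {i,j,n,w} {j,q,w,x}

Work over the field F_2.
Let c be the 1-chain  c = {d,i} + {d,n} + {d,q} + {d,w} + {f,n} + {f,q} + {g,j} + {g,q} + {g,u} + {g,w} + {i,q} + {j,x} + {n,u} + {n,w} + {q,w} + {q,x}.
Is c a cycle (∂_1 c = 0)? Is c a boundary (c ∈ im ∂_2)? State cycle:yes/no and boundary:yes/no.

n_0=10 n_1=40 n_2=41 n_3=16  [Z2]
∂1: piv[df,dg,di,dj,dn,dq,du,dw,fx] rk=9  ker:fg,fj,fn,fq,fu,fw,gi,gj,gn,gq,gu,gw,gx,ij,in,iq,iu,iw,ix,jn,jq,jw,jx,nq,nu,nw,qu,qw,qx,uw,wx
∂2: piv[dfg,dfq,dfu,dgq,dgu,djn,djw,dnw,dqu,fjn,fjq,fjw,fjx,fnq,fnu,fqw,fqx,fwx,gij,gin,giu,giw,gjn,gjw,guw,ijx] rk=26  ker:fgq,fgu,fqu,gnw,gqu,ijn,ijw,inw,iuw,jnq,jnw,jqw,jqx,jwx,qwx
∂3: piv[dfgq,dfgu,dfqu,dgqu,fjnq,fjqw,fjqx,fjwx,fqwx,gijn,gijw,ginw,gjnw] rk=13  ker:fgqu,ijnw,jqwx
∂1c = 0
c vs im∂2: residual ≠ 0 ⇒ not boundary

cycle:yes boundary:no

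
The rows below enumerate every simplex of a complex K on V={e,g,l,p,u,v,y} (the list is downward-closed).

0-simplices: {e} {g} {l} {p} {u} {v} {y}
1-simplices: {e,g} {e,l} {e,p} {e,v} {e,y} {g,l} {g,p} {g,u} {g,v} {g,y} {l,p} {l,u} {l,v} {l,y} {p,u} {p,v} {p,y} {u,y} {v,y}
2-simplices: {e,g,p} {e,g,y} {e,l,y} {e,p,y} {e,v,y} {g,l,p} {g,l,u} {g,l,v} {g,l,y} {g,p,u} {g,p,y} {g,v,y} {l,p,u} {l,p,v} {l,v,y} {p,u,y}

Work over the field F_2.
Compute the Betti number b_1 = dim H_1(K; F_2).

n_0=7 n_1=19 n_2=16  [Z2]
∂1: piv[eg,el,ep,ev,ey,gu] rk=6  ker:gl,gp,gv,gy,lp,lu,lv,ly,pu,pv,py,uy,vy
∂2: piv[egp,egy,ely,epy,evy,glp,glu,glv,gly,gpu,gvy,lpv,puy] rk=13  ker:gpy,lpu,lvy
b_1=(19−6)−13=0

b_1=0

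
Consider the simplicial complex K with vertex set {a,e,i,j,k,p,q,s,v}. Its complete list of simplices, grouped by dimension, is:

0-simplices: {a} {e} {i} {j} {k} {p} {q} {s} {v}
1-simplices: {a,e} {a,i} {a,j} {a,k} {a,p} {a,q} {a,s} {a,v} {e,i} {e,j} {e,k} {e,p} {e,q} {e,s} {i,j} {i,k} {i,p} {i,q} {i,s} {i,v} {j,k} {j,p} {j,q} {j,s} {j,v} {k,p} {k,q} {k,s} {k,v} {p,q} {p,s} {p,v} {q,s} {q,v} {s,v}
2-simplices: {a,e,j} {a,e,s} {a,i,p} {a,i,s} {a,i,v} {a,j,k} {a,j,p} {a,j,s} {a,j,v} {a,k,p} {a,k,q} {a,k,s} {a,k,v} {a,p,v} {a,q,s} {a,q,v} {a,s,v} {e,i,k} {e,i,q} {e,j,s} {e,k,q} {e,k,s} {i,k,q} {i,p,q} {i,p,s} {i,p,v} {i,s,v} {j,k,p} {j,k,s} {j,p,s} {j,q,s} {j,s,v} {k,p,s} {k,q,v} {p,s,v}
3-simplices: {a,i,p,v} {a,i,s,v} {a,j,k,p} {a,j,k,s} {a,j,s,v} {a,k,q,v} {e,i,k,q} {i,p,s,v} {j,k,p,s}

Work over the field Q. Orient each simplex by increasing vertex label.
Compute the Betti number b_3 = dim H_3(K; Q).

b_3=0

n_0=9 n_1=35 n_2=35 n_3=9  [Q]
∂1: piv[ae,ai,aj,ak,ap,aq,as,av] rk=8  ker:ei,ej,ek,ep,eq,es,ij,ik,ip,iq,is,iv,jk,jp,jq,js,jv,kp,kq,ks,kv,pq,ps,pv,qs,qv,sv
∂2: piv[aej,aes,aip,ais,aiv,ajk,ajp,ajs,ajv,akp,akq,aks,akv,apv,aqs,aqv,asv,eik,eiq,ekq,eks,ipq,ips,jqs] rk=24  ker:ejs,ikq,ipv,isv,jkp,jks,jps,jsv,kps,kqv,psv
∂3: piv[aipv,aisv,ajkp,ajks,ajsv,akqv,eikq,ipsv,jkps] rk=9
b_3=(9−9)−0=0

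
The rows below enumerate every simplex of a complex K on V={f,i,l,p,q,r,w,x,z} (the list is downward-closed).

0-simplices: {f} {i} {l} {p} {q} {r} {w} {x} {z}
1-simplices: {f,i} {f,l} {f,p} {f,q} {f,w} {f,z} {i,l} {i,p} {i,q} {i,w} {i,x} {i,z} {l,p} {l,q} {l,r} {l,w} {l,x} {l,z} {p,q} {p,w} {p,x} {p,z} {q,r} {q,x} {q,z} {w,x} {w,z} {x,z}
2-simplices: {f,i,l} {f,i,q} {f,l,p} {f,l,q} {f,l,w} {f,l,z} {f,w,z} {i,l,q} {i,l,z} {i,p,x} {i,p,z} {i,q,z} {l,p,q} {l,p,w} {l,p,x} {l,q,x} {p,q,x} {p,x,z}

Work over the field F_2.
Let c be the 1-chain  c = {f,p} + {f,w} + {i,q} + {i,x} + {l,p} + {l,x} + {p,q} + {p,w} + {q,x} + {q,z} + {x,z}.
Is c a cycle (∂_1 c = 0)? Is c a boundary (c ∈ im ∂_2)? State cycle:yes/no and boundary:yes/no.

cycle:yes boundary:yes

n_0=9 n_1=28 n_2=18  [Z2]
∂1: piv[fi,fl,fp,fq,fw,fz,ix,lr] rk=8  ker:il,ip,iq,iw,iz,lp,lq,lw,lx,lz,pq,pw,px,pz,qr,qx,qz,wx,wz,xz
∂2: piv[fil,fiq,flp,flq,flw,flz,fwz,ilz,ipx,ipz,iqz,lpq,lpw,lpx,lqx,pxz] rk=16  ker:ilq,pqx
∂1c = 0
c vs im∂2: reduces to 0 ⇒ boundary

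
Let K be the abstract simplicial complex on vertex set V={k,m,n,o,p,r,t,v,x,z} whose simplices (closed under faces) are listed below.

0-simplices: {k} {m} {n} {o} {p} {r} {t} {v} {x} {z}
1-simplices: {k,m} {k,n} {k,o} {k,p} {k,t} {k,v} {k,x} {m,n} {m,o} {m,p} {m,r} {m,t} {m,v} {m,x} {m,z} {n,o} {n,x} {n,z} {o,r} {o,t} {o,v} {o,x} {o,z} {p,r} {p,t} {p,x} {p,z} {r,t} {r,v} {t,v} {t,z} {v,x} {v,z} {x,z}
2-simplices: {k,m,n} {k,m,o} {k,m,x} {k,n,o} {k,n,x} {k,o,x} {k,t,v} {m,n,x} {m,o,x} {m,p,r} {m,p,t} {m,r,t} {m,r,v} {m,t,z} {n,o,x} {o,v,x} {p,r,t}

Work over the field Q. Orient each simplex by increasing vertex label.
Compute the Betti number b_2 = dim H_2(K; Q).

b_2=4

n_0=10 n_1=34 n_2=17  [Q]
∂1: piv[km,kn,ko,kp,kt,kv,kx,mr,mz] rk=9  ker:mn,mo,mp,mt,mv,mx,no,nx,nz,or,ot,ov,ox,oz,pr,pt,px,pz,rt,rv,tv,tz,vx,vz,xz
∂2: piv[kmn,kmo,kmx,kno,knx,kox,ktv,mpr,mpt,mrt,mrv,mtz,ovx] rk=13  ker:mnx,mox,nox,prt
b_2=(17−13)−0=4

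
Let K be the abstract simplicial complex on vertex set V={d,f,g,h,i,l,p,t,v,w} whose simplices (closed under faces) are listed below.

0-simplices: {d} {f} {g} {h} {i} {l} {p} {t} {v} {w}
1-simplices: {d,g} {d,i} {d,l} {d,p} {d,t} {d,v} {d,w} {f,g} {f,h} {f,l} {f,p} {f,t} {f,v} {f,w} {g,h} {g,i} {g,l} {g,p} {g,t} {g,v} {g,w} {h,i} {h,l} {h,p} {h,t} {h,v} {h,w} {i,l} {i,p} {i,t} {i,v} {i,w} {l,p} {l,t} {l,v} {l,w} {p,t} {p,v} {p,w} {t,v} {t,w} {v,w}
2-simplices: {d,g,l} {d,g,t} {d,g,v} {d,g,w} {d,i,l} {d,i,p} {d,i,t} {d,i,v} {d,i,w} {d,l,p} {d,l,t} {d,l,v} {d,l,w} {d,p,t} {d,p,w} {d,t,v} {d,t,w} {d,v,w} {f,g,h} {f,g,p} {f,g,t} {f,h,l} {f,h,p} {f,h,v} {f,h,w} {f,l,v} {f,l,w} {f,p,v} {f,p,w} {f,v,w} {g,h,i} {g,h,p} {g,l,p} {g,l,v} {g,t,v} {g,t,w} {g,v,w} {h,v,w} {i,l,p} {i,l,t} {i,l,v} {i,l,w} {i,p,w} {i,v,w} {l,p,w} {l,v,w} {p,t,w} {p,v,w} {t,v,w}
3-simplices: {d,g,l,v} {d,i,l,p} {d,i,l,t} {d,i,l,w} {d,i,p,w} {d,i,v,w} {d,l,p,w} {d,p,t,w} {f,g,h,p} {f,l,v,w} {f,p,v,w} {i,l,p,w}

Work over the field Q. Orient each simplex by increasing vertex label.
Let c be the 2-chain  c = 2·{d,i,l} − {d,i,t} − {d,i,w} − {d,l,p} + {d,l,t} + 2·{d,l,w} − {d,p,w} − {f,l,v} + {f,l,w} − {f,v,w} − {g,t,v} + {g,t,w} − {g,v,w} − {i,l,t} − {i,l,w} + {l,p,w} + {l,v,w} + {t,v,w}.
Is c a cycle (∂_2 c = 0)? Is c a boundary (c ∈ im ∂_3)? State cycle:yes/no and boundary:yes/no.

n_0=10 n_1=42 n_2=49 n_3=12  [Q]
∂1: piv[dg,di,dl,dp,dt,dv,dw,fg,fh] rk=9  ker:fl,fp,ft,fv,fw,gh,gi,gl,gp,gt,gv,gw,hi,hl,hp,ht,hv,hw,il,ip,it,iv,iw,lp,lt,lv,lw,pt,pv,pw,tv,tw,vw
∂2: piv[dgl,dgt,dgv,dgw,dil,dip,dit,div,diw,dlp,dlt,dlv,dlw,dpt,dpw,dtv,dtw,dvw,fgh,fgp,fgt,fhl,fhp,fhv,fhw,flv,flw,fpv,fpw,ghi,glp] rk=31  ker:fvw,ghp,glv,gtv,gtw,gvw,hvw,ilp,ilt,ilv,ilw,ipw,ivw,lpw,lvw,ptw,pvw,tvw
∂3: piv[dglv,dilp,dilt,dilw,dipw,divw,dlpw,dptw,fghp,flvw,fpvw] rk=11  ker:ilpw
∂2c = 0
c vs im∂3: residual ≠ 0 ⇒ not boundary

cycle:yes boundary:no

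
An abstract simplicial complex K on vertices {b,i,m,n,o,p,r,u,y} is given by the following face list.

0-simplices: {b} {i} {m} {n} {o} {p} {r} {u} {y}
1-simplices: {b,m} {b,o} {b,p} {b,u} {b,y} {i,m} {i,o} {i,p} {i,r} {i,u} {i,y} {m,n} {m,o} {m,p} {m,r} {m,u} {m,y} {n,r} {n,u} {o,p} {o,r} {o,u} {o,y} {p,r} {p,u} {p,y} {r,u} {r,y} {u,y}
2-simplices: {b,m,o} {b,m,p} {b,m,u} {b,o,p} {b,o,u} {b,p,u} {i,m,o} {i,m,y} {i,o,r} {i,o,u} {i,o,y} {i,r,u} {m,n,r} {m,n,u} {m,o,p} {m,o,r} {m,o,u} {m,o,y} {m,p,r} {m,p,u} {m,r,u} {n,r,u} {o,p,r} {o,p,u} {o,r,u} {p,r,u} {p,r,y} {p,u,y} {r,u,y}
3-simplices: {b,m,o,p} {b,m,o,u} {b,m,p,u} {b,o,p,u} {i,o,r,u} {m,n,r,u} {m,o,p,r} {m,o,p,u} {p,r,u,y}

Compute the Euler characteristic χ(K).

χ(K)=0

n_0=9 n_1=29 n_2=29 n_3=9
χ=+9−29+29−9=0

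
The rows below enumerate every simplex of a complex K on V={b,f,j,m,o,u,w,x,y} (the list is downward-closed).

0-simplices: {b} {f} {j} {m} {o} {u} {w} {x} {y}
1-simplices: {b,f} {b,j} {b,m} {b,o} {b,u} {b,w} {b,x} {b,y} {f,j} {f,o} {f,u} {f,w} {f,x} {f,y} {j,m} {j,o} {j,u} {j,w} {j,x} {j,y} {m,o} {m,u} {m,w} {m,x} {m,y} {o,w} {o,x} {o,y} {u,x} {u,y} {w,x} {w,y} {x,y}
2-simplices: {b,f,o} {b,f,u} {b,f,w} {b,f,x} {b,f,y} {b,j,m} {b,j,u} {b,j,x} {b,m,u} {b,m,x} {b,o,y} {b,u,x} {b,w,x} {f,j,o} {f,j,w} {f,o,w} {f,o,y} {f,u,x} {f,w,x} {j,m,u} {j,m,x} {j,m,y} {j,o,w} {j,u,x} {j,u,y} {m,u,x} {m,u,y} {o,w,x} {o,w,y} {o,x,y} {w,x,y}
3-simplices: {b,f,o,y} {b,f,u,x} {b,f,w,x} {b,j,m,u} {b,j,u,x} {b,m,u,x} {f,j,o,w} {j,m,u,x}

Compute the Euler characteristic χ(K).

n_0=9 n_1=33 n_2=31 n_3=8
χ=+9−33+31−8=-1

χ(K)=-1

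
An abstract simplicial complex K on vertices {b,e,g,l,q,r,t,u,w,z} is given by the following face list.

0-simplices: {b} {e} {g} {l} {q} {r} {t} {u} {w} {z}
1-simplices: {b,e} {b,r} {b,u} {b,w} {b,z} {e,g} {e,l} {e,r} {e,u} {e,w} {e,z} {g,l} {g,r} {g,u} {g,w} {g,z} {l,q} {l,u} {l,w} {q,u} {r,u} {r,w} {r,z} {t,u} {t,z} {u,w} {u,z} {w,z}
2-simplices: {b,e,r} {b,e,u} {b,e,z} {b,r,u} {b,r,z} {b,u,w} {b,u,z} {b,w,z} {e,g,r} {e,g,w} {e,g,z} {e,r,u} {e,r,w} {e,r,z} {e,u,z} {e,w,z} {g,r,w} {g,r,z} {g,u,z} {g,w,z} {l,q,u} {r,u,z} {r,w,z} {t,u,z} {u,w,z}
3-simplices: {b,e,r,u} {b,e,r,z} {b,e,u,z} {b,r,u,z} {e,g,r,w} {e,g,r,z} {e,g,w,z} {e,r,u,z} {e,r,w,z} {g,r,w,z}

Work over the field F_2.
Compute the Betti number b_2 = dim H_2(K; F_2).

n_0=10 n_1=28 n_2=25 n_3=10  [Z2]
∂1: piv[be,br,bu,bw,bz,eg,el,lq,tu] rk=9  ker:er,eu,ew,ez,gl,gr,gu,gw,gz,lu,lw,qu,ru,rw,rz,tz,uw,uz,wz
∂2: piv[ber,beu,bez,bru,brz,buw,buz,bwz,egr,egw,egz,erw,ewz,guz,lqu,tuz] rk=16  ker:eru,erz,euz,grw,grz,gwz,ruz,rwz,uwz
∂3: piv[beru,berz,beuz,bruz,egrw,egrz,egwz,erwz] rk=8  ker:eruz,grwz
b_2=(25−16)−8=1

b_2=1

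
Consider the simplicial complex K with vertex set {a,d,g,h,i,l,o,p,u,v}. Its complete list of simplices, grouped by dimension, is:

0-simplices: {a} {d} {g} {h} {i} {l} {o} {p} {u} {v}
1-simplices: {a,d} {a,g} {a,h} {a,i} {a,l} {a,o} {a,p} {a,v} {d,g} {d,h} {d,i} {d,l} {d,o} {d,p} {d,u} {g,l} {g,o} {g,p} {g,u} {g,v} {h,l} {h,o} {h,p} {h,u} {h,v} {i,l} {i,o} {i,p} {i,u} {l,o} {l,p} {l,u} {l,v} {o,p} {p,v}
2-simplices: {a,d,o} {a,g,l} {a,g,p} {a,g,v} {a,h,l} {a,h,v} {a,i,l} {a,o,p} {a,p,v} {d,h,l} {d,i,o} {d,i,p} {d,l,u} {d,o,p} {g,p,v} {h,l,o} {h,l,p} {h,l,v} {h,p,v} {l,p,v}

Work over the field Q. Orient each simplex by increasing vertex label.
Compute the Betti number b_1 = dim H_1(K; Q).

n_0=10 n_1=35 n_2=20  [Q]
∂1: piv[ad,ag,ah,ai,al,ao,ap,av,du] rk=9  ker:dg,dh,di,dl,do,dp,gl,go,gp,gu,gv,hl,ho,hp,hu,hv,il,io,ip,iu,lo,lp,lu,lv,op,pv
∂2: piv[ado,agl,agp,agv,ahl,ahv,ail,aop,apv,dhl,dio,dip,dlu,dop,hlo,hlp,hlv,hpv] rk=18  ker:gpv,lpv
b_1=(35−9)−18=8

b_1=8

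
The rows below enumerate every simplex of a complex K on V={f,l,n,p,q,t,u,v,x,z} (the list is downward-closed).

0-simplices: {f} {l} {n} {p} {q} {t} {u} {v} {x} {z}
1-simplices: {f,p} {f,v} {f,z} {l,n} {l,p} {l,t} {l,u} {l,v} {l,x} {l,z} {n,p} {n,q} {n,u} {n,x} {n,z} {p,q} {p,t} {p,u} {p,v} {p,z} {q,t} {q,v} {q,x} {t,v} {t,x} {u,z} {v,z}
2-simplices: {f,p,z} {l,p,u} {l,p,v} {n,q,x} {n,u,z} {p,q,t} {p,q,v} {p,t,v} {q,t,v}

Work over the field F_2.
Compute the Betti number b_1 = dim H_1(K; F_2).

b_1=10

n_0=10 n_1=27 n_2=9  [Z2]
∂1: piv[fp,fv,fz,ln,lp,lt,lu,lx,nq] rk=9  ker:lv,lz,np,nu,nx,nz,pq,pt,pu,pv,pz,qt,qv,qx,tv,tx,uz,vz
∂2: piv[fpz,lpu,lpv,nqx,nuz,pqt,pqv,ptv] rk=8  ker:qtv
b_1=(27−9)−8=10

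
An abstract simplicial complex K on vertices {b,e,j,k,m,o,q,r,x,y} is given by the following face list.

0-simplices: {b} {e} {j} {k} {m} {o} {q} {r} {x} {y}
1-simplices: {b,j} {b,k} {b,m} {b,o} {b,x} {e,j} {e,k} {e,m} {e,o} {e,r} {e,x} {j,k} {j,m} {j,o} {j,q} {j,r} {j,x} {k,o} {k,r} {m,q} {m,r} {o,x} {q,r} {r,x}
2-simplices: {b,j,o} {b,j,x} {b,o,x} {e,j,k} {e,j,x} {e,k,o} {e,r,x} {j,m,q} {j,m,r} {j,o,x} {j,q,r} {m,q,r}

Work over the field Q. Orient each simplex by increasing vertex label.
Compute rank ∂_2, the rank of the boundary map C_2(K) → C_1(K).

n_0=10 n_1=24 n_2=12  [Q]
∂1: piv[bj,bk,bm,bo,bx,ej,er,jq] rk=8  ker:ek,em,eo,ex,jk,jm,jo,jr,jx,ko,kr,mq,mr,ox,qr,rx
∂2: piv[bjo,bjx,box,ejk,ejx,eko,erx,jmq,jmr,jqr] rk=10  ker:jox,mqr
rk∂_2=10

rank∂_2=10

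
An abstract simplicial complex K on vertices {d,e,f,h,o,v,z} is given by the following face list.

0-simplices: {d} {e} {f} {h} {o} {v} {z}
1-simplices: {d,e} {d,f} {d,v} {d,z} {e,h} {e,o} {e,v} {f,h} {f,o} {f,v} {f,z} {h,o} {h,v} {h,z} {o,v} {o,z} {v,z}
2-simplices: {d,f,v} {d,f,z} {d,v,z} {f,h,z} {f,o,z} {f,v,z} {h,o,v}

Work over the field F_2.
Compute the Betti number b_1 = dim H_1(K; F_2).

b_1=5

n_0=7 n_1=17 n_2=7  [Z2]
∂1: piv[de,df,dv,dz,eh,eo] rk=6  ker:ev,fh,fo,fv,fz,ho,hv,hz,ov,oz,vz
∂2: piv[dfv,dfz,dvz,fhz,foz,hov] rk=6  ker:fvz
b_1=(17−6)−6=5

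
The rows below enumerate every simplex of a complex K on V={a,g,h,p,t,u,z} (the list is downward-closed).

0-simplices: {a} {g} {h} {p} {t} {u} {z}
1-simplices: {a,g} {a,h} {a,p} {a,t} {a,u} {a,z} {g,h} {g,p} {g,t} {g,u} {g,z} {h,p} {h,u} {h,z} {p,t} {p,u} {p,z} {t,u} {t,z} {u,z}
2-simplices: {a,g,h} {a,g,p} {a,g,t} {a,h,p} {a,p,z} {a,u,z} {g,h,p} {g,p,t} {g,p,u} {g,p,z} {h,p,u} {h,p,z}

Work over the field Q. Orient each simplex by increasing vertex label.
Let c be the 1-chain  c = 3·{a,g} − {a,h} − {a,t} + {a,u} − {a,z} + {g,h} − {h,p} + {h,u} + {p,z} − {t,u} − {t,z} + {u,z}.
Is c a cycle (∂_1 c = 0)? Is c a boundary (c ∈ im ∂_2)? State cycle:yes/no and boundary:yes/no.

n_0=7 n_1=20 n_2=12  [Q]
∂1: piv[ag,ah,ap,at,au,az] rk=6  ker:gh,gp,gt,gu,gz,hp,hu,hz,pt,pu,pz,tu,tz,uz
∂2: piv[agh,agp,agt,ahp,apz,auz,gpt,gpu,gpz,hpu,hpz] rk=11  ker:ghp
∂1c = −{a} + 2·{g} − 2·{p} + {t}

cycle:no boundary:no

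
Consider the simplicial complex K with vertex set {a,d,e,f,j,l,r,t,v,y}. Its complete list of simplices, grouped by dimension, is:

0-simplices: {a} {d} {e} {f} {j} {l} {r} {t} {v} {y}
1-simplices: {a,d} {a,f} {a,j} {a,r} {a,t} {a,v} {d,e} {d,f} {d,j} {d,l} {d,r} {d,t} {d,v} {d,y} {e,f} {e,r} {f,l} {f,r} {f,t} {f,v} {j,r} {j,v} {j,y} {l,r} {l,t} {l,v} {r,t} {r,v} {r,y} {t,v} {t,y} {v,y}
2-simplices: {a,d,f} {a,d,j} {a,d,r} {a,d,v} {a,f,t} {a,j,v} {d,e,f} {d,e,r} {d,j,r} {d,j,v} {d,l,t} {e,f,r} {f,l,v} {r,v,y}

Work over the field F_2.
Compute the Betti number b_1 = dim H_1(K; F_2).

n_0=10 n_1=32 n_2=14  [Z2]
∂1: piv[ad,af,aj,ar,at,av,de,dl,dy] rk=9  ker:df,dj,dr,dt,dv,ef,er,fl,fr,ft,fv,jr,jv,jy,lr,lt,lv,rt,rv,ry,tv,ty,vy
∂2: piv[adf,adj,adr,adv,aft,ajv,def,der,djr,dlt,efr,flv,rvy] rk=13  ker:djv
b_1=(32−9)−13=10

b_1=10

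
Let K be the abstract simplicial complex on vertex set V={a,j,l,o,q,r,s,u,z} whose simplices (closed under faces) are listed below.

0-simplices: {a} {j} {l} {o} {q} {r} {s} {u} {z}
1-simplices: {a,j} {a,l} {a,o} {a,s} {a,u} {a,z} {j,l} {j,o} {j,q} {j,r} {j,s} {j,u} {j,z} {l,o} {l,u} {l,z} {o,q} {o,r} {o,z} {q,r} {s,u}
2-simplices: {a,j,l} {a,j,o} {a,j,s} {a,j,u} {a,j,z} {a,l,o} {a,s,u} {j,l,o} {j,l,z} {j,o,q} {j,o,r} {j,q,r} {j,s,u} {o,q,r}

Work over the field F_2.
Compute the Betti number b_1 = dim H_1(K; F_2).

n_0=9 n_1=21 n_2=14  [Z2]
∂1: piv[aj,al,ao,as,au,az,jq,jr] rk=8  ker:jl,jo,js,ju,jz,lo,lu,lz,oq,or,oz,qr,su
∂2: piv[ajl,ajo,ajs,aju,ajz,alo,asu,jlz,joq,jor,jqr] rk=11  ker:jlo,jsu,oqr
b_1=(21−8)−11=2

b_1=2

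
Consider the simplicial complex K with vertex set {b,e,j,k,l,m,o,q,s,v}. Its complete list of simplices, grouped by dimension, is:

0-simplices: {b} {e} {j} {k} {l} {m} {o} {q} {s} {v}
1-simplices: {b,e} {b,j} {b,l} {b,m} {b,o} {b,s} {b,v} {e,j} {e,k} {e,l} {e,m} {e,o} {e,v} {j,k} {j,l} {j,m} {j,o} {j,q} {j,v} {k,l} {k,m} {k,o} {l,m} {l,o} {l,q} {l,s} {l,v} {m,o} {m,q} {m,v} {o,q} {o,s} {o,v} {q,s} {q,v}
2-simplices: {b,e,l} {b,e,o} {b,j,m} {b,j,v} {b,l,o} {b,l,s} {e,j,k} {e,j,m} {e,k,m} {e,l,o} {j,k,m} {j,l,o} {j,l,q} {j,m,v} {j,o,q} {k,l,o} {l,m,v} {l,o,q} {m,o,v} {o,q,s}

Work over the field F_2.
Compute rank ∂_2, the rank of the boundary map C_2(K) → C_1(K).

n_0=10 n_1=35 n_2=20  [Z2]
∂1: piv[be,bj,bl,bm,bo,bs,bv,ek,jq] rk=9  ker:ej,el,em,eo,ev,jk,jl,jm,jo,jv,kl,km,ko,lm,lo,lq,ls,lv,mo,mq,mv,oq,os,ov,qs,qv
∂2: piv[bel,beo,bjm,bjv,blo,bls,ejk,ejm,ekm,jlo,jlq,jmv,joq,klo,lmv,mov,oqs] rk=17  ker:elo,jkm,loq
rk∂_2=17

rank∂_2=17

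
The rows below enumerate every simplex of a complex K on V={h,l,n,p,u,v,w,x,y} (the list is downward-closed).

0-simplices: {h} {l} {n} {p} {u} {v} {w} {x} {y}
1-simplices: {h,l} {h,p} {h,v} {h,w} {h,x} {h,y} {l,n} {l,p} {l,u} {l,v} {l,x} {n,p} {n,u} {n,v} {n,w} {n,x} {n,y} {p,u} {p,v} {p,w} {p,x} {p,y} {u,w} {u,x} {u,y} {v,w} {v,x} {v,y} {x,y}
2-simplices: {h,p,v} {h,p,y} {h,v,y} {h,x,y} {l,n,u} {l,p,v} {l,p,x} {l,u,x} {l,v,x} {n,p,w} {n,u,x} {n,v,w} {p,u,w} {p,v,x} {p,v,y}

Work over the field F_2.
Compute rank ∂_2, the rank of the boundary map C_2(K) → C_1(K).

rank∂_2=13

n_0=9 n_1=29 n_2=15  [Z2]
∂1: piv[hl,hp,hv,hw,hx,hy,ln,lu] rk=8  ker:lp,lv,lx,np,nu,nv,nw,nx,ny,pu,pv,pw,px,py,uw,ux,uy,vw,vx,vy,xy
∂2: piv[hpv,hpy,hvy,hxy,lnu,lpv,lpx,lux,lvx,npw,nux,nvw,puw] rk=13  ker:pvx,pvy
rk∂_2=13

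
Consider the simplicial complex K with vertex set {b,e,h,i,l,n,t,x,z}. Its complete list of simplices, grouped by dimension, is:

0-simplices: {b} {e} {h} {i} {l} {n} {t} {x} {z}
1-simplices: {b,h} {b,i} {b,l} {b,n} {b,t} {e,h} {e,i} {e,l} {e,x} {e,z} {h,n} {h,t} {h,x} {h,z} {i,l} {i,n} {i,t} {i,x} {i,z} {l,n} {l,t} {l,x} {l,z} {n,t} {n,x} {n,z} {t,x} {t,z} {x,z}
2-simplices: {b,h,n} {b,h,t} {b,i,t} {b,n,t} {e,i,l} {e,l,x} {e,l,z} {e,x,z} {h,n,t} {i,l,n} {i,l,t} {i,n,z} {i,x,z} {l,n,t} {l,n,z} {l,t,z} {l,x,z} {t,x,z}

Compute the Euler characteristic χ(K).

n_0=9 n_1=29 n_2=18
χ=+9−29+18=-2

χ(K)=-2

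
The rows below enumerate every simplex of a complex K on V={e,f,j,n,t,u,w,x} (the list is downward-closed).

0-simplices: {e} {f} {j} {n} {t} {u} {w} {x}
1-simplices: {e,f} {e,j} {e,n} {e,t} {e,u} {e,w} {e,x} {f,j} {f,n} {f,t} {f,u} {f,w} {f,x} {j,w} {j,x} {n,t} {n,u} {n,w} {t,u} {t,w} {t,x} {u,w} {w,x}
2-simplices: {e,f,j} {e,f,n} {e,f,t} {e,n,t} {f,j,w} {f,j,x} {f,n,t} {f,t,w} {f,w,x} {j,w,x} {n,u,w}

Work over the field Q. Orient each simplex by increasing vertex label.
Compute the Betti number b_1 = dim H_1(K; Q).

n_0=8 n_1=23 n_2=11  [Q]
∂1: piv[ef,ej,en,et,eu,ew,ex] rk=7  ker:fj,fn,ft,fu,fw,fx,jw,jx,nt,nu,nw,tu,tw,tx,uw,wx
∂2: piv[efj,efn,eft,ent,fjw,fjx,ftw,fwx,nuw] rk=9  ker:fnt,jwx
b_1=(23−7)−9=7

b_1=7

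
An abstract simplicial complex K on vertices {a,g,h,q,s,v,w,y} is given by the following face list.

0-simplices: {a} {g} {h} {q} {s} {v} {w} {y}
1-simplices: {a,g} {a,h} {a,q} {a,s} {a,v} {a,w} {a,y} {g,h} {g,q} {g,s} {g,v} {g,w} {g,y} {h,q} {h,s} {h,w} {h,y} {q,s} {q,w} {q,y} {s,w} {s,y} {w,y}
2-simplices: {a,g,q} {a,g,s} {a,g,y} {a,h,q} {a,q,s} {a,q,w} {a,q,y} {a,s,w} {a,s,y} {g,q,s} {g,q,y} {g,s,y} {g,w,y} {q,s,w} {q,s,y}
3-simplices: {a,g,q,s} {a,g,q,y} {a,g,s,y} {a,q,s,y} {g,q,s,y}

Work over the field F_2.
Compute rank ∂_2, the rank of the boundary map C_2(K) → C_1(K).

n_0=8 n_1=23 n_2=15 n_3=5  [Z2]
∂1: piv[ag,ah,aq,as,av,aw,ay] rk=7  ker:gh,gq,gs,gv,gw,gy,hq,hs,hw,hy,qs,qw,qy,sw,sy,wy
∂2: piv[agq,ags,agy,ahq,aqs,aqw,aqy,asw,asy,gwy] rk=10  ker:gqs,gqy,gsy,qsw,qsy
∂3: piv[agqs,agqy,agsy,aqsy] rk=4  ker:gqsy
rk∂_2=10

rank∂_2=10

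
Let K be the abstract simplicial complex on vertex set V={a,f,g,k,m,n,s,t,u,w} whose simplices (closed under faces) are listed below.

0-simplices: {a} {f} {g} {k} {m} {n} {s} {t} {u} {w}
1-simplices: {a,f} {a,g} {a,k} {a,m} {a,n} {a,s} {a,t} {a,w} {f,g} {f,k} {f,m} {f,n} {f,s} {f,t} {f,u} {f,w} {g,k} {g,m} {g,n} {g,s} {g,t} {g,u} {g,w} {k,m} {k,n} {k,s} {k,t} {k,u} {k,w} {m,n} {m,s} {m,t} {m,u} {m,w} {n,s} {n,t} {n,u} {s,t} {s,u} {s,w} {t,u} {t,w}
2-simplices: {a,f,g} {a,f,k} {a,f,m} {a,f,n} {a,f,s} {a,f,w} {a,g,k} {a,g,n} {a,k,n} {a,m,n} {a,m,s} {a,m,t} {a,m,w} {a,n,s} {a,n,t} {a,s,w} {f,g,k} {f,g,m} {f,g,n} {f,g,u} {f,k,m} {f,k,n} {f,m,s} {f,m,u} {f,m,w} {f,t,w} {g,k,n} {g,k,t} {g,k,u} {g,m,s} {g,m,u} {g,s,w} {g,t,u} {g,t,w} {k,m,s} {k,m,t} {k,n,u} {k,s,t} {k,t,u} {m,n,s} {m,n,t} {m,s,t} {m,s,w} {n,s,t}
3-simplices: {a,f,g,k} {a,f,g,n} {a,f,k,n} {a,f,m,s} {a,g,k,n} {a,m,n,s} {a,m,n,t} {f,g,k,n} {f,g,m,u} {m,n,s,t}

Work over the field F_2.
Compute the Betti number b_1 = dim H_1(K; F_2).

b_1=2

n_0=10 n_1=42 n_2=44 n_3=10  [Z2]
∂1: piv[af,ag,ak,am,an,as,at,aw,fu] rk=9  ker:fg,fk,fm,fn,fs,ft,fw,gk,gm,gn,gs,gt,gu,gw,km,kn,ks,kt,ku,kw,mn,ms,mt,mu,mw,ns,nt,nu,st,su,sw,tu,tw
∂2: piv[afg,afk,afm,afn,afs,afw,agk,agn,akn,amn,ams,amt,amw,ans,ant,asw,fgm,fgu,fkm,fmu,ftw,gkt,gku,gms,gsw,gtu,gtw,kms,kmt,knu,kst] rk=31  ker:fgk,fgn,fkn,fms,fmw,gkn,gmu,ktu,mns,mnt,mst,msw,nst
∂3: piv[afgk,afgn,afkn,afms,agkn,amns,amnt,fgmu,mnst] rk=9  ker:fgkn
b_1=(42−9)−31=2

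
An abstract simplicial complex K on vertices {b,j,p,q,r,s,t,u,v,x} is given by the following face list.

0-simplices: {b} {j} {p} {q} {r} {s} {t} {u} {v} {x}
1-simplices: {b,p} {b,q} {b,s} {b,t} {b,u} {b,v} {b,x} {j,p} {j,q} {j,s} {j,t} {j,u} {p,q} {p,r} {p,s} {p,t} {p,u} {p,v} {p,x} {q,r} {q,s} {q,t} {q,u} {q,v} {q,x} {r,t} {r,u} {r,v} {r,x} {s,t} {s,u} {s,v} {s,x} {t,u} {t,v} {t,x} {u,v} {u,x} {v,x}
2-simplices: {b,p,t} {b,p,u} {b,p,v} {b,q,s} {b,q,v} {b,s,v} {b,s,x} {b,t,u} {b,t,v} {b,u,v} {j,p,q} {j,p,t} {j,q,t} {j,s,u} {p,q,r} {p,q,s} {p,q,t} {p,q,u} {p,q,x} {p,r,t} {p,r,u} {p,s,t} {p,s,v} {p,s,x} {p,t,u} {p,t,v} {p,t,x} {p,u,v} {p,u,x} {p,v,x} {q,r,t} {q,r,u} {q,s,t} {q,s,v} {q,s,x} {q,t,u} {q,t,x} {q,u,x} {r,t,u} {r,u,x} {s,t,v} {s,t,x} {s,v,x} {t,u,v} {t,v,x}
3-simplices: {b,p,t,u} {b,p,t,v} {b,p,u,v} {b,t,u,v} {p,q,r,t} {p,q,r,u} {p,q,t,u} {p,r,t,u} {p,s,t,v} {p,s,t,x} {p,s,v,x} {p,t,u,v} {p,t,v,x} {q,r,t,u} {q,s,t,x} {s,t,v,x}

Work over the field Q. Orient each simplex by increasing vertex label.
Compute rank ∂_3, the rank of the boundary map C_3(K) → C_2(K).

n_0=10 n_1=39 n_2=45 n_3=16  [Q]
∂1: piv[bp,bq,bs,bt,bu,bv,bx,jp,pr] rk=9  ker:jq,js,jt,ju,pq,ps,pt,pu,pv,px,qr,qs,qt,qu,qv,qx,rt,ru,rv,rx,st,su,sv,sx,tu,tv,tx,uv,ux,vx
∂2: piv[bpt,bpu,bpv,bqs,bqv,bsv,bsx,btu,btv,buv,jpq,jpt,jqt,jsu,pqr,pqs,pqu,pqx,prt,pru,pst,psv,psx,ptx,pux,pvx,rux] rk=27  ker:pqt,ptu,ptv,puv,qrt,qru,qst,qsv,qsx,qtu,qtx,qux,rtu,stv,stx,svx,tuv,tvx
∂3: piv[bptu,bptv,bpuv,btuv,pqrt,pqru,pqtu,prtu,pstv,pstx,psvx,ptvx,qstx] rk=13  ker:ptuv,qrtu,stvx
rk∂_3=13

rank∂_3=13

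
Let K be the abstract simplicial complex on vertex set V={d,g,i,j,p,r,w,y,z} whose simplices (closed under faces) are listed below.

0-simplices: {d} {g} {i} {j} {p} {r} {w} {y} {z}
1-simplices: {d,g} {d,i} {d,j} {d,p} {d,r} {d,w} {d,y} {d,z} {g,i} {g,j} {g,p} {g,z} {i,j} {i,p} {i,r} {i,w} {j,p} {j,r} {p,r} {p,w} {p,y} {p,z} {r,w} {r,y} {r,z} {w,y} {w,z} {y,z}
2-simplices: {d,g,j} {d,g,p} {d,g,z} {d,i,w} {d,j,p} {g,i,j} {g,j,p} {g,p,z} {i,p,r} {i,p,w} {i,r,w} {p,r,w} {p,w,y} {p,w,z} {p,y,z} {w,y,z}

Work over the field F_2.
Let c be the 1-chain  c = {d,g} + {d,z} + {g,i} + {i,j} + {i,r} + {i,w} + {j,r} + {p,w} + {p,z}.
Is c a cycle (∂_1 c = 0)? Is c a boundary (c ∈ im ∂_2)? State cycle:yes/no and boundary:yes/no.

cycle:yes boundary:no

n_0=9 n_1=28 n_2=16  [Z2]
∂1: piv[dg,di,dj,dp,dr,dw,dy,dz] rk=8  ker:gi,gj,gp,gz,ij,ip,ir,iw,jp,jr,pr,pw,py,pz,rw,ry,rz,wy,wz,yz
∂2: piv[dgj,dgp,dgz,diw,djp,gij,gpz,ipr,ipw,irw,pwy,pwz,pyz] rk=13  ker:gjp,prw,wyz
∂1c = 0
c vs im∂2: residual ≠ 0 ⇒ not boundary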